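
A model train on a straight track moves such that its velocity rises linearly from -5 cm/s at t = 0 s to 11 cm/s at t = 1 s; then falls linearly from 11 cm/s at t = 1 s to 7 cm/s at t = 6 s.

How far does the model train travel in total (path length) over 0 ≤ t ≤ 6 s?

Distance (not displacement) is the total path length: add the absolute areas under v-t.
0–1 s: v = 0 at t = 0.3125 s; triangle areas 0.78125 + 3.78125 = 4.5625 cm
1–6 s: |½(11 + 7)(5)| = 45 cm
Total distance = 49.5625 cm

49.5625 cm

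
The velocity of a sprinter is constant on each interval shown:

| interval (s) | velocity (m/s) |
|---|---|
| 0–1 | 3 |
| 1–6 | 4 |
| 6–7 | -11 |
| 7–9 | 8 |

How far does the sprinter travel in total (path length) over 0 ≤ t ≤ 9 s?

Total distance travelled is ∫|v| dt — sum the magnitudes of each area piece.
0–1 s: |3| × 1 = 3 m
1–6 s: |4| × 5 = 20 m
6–7 s: |-11| × 1 = 11 m
7–9 s: |8| × 2 = 16 m
Total distance = 50 m

50 m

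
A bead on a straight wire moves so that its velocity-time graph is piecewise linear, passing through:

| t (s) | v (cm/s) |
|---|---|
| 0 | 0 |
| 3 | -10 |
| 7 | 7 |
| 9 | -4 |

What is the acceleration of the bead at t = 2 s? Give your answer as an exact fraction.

-10/3 cm/s²

Acceleration is the slope of the v-t graph on 0–3 s: (-10 − 0)/(3 − 0) = -10/3 cm/s².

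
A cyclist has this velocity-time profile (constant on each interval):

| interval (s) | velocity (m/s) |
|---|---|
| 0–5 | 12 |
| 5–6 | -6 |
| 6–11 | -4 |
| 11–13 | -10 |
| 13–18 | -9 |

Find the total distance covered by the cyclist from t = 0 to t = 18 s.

Total distance travelled is ∫|v| dt — sum the magnitudes of each area piece.
0–5 s: |12| × 5 = 60 m
5–6 s: |-6| × 1 = 6 m
6–11 s: |-4| × 5 = 20 m
11–13 s: |-10| × 2 = 20 m
13–18 s: |-9| × 5 = 45 m
Total distance = 151 m

151 m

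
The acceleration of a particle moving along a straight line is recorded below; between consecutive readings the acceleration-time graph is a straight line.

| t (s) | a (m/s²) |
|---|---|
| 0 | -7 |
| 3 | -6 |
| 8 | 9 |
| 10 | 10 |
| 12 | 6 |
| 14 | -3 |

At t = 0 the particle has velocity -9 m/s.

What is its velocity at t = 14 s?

Δv equals the area under the a-t graph; then v = v₀ + Δv.
0–3 s: ½(-7 + -6)(3) = -19.5 m/s
3–8 s: ½(-6 + 9)(5) = 7.5 m/s
8–10 s: ½(9 + 10)(2) = 19 m/s
10–12 s: ½(10 + 6)(2) = 16 m/s
12–14 s: ½(6 + -3)(2) = 3 m/s
Δv = 26 m/s, so v(14) = -9 + (26) = 17 m/s.

17 m/s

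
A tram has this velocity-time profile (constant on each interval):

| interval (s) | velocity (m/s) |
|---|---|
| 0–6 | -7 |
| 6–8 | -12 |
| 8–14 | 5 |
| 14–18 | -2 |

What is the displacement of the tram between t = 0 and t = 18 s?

-44 m

Net displacement equals the area under the velocity-time graph (areas below the axis count negative).
0–6 s: -7 × 6 = -42 m
6–8 s: -12 × 2 = -24 m
8–14 s: 5 × 6 = 30 m
14–18 s: -2 × 4 = -8 m
Net displacement = -44 m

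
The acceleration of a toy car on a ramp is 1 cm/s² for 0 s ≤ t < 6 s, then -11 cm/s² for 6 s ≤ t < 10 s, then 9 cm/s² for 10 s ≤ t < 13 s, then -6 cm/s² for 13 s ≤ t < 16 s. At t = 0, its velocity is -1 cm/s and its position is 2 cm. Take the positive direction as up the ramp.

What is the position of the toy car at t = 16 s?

On each constant-a segment, Δv = aΔt and Δx = v₀Δt + ½aΔt²; chain segment to segment.
0–6 s: v starts -1 cm/s; Δx = -1·6 + ½·1·6² = 12 cm; v ends 5 cm/s.
6–10 s: v starts 5 cm/s; Δx = 5·4 + ½·-11·4² = -68 cm; v ends -39 cm/s.
10–13 s: v starts -39 cm/s; Δx = -39·3 + ½·9·3² = -76.5 cm; v ends -12 cm/s.
13–16 s: v starts -12 cm/s; Δx = -12·3 + ½·-6·3² = -63 cm; v ends -30 cm/s.
x(16) = 2 + Σ Δx = -193.5 cm.

-193.5 cm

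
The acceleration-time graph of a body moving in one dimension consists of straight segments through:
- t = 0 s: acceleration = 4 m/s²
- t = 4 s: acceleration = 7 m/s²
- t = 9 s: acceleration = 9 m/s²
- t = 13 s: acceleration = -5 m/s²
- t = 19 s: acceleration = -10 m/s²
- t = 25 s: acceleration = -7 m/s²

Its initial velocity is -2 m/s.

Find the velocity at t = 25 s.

-28 m/s

Δv equals the area under the a-t graph; then v = v₀ + Δv.
0–4 s: ½(4 + 7)(4) = 22 m/s
4–9 s: ½(7 + 9)(5) = 40 m/s
9–13 s: ½(9 + -5)(4) = 8 m/s
13–19 s: ½(-5 + -10)(6) = -45 m/s
19–25 s: ½(-10 + -7)(6) = -51 m/s
Δv = -26 m/s, so v(25) = -2 + (-26) = -28 m/s.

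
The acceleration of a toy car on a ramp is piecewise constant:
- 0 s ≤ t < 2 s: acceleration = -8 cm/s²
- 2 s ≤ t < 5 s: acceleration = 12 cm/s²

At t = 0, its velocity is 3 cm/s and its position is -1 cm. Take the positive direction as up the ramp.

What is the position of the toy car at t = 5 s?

4 cm

On each constant-a segment, Δv = aΔt and Δx = v₀Δt + ½aΔt²; chain segment to segment.
0–2 s: v starts 3 cm/s; Δx = 3·2 + ½·-8·2² = -10 cm; v ends -13 cm/s.
2–5 s: v starts -13 cm/s; Δx = -13·3 + ½·12·3² = 15 cm; v ends 23 cm/s.
x(5) = -1 + Σ Δx = 4 cm.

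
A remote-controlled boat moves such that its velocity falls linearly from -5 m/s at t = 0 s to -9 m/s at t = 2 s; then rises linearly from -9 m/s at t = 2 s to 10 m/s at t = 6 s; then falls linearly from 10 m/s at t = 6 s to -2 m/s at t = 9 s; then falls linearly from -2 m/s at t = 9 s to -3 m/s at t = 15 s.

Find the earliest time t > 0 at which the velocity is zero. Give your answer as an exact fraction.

t = 74/19 s

v changes sign on 2–6 s (from -9 to 10); the graph is linear there, so v = 0 at t = 2 + (9)·(6 − 2)/(10 − -9) = 74/19 s.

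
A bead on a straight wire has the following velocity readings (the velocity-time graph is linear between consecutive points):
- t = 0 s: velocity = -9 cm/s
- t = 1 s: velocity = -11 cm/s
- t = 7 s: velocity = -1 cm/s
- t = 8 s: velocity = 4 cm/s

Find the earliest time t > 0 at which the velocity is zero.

v changes sign on 7–8 s (from -1 to 4); the graph is linear there, so v = 0 at t = 7 + (1)·(8 − 7)/(4 − -1) = 7.2 s.

t = 7.2 s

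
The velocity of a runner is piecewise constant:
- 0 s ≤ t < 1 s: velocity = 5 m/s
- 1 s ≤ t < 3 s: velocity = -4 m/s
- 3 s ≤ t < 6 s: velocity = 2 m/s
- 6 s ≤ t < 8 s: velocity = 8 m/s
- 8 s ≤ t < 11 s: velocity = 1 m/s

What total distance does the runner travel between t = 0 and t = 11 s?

Distance (not displacement) is the total path length: add the absolute areas under v-t.
0–1 s: |5| × 1 = 5 m
1–3 s: |-4| × 2 = 8 m
3–6 s: |2| × 3 = 6 m
6–8 s: |8| × 2 = 16 m
8–11 s: |1| × 3 = 3 m
Total distance = 38 m

38 m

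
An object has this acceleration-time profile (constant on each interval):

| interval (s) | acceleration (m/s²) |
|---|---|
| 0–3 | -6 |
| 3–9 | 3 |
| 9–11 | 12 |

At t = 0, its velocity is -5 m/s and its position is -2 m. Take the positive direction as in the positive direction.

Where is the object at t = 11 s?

On each constant-a segment, Δv = aΔt and Δx = v₀Δt + ½aΔt²; chain segment to segment.
0–3 s: v starts -5 m/s; Δx = -5·3 + ½·-6·3² = -42 m; v ends -23 m/s.
3–9 s: v starts -23 m/s; Δx = -23·6 + ½·3·6² = -84 m; v ends -5 m/s.
9–11 s: v starts -5 m/s; Δx = -5·2 + ½·12·2² = 14 m; v ends 19 m/s.
x(11) = -2 + Σ Δx = -114 m.

-114 m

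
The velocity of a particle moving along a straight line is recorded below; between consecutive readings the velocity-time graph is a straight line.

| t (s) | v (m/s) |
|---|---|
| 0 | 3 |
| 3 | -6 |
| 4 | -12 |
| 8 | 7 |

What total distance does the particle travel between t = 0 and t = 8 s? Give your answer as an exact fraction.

Distance (not displacement) is the total path length: add the absolute areas under v-t.
0–3 s: v = 0 at t = 1 s; triangle areas 1.5 + 6 = 7.5 m
3–4 s: |½(-6 + -12)(1)| = 9 m
4–8 s: v = 0 at t = 124/19 s; triangle areas 288/19 + 98/19 = 386/19 m
Total distance = 1399/38 m

1399/38 m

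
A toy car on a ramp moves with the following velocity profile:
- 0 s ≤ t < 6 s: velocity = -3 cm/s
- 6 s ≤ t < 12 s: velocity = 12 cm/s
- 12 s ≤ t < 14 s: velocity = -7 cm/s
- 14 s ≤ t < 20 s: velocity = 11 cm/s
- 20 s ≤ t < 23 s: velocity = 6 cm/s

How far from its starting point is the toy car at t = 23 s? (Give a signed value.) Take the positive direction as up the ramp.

Displacement is the signed area under the v-t curve.
0–6 s: -3 × 6 = -18 cm
6–12 s: 12 × 6 = 72 cm
12–14 s: -7 × 2 = -14 cm
14–20 s: 11 × 6 = 66 cm
20–23 s: 6 × 3 = 18 cm
Net displacement = 124 cm

124 cm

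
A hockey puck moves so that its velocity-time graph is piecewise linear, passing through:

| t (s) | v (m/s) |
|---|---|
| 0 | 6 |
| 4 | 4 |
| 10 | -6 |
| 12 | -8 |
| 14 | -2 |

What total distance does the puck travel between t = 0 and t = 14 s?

Total distance travelled is ∫|v| dt — sum the magnitudes of each area piece.
0–4 s: |½(6 + 4)(4)| = 20 m
4–10 s: v = 0 at t = 6.4 s; triangle areas 4.8 + 10.8 = 15.6 m
10–12 s: |½(-6 + -8)(2)| = 14 m
12–14 s: |½(-8 + -2)(2)| = 10 m
Total distance = 59.6 m

59.6 m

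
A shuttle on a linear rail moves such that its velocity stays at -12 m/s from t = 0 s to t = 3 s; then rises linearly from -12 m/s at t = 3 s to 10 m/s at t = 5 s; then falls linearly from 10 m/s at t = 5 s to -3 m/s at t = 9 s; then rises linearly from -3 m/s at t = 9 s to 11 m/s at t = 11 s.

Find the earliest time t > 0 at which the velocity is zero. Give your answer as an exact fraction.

t = 45/11 s

v changes sign on 3–5 s (from -12 to 10); the graph is linear there, so v = 0 at t = 3 + (12)·(5 − 3)/(10 − -12) = 45/11 s.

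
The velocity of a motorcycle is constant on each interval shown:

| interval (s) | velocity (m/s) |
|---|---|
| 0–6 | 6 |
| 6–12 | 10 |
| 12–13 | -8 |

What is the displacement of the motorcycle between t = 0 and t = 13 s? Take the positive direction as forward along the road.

Displacement is the signed area under the v-t curve.
0–6 s: 6 × 6 = 36 m
6–12 s: 10 × 6 = 60 m
12–13 s: -8 × 1 = -8 m
Net displacement = 88 m

88 m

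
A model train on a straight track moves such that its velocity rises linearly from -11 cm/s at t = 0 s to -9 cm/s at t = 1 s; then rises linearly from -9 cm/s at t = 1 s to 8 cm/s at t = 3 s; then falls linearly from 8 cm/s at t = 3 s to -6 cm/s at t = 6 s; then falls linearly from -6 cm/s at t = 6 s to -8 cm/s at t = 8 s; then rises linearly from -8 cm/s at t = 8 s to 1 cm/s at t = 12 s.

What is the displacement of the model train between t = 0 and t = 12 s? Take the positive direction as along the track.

Net displacement equals the area under the velocity-time graph (areas below the axis count negative).
0–1 s: ½(-11 + -9)(1) = -10 cm
1–3 s: ½(-9 + 8)(2) = -1 cm
3–6 s: ½(8 + -6)(3) = 3 cm
6–8 s: ½(-6 + -8)(2) = -14 cm
8–12 s: ½(-8 + 1)(4) = -14 cm
Net displacement = -36 cm

-36 cm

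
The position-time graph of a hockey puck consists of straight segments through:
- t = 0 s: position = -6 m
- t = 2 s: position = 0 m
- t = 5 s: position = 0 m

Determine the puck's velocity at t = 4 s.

0 m/s

Velocity is the slope of the x-t graph on 2–5 s: (0 − 0)/(5 − 2) = 0 m/s.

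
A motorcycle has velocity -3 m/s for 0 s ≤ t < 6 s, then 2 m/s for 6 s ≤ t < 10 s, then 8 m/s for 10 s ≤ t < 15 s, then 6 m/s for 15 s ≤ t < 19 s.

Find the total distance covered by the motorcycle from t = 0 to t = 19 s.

Distance (not displacement) is the total path length: add the absolute areas under v-t.
0–6 s: |-3| × 6 = 18 m
6–10 s: |2| × 4 = 8 m
10–15 s: |8| × 5 = 40 m
15–19 s: |6| × 4 = 24 m
Total distance = 90 m

90 m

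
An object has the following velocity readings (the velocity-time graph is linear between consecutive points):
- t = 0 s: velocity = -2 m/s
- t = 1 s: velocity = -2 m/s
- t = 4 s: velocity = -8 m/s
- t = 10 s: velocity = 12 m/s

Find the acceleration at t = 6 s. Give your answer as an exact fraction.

Acceleration is the slope of the v-t graph on 4–10 s: (12 − -8)/(10 − 4) = 10/3 m/s².

10/3 m/s²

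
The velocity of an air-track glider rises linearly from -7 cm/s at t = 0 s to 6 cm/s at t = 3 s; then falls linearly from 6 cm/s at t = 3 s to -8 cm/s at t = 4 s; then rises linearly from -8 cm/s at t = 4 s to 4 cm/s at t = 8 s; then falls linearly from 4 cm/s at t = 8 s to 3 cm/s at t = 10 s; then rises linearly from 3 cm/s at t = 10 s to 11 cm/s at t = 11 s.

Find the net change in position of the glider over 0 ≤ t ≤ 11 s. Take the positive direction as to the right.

Net displacement equals the area under the velocity-time graph (areas below the axis count negative).
0–3 s: ½(-7 + 6)(3) = -1.5 cm
3–4 s: ½(6 + -8)(1) = -1 cm
4–8 s: ½(-8 + 4)(4) = -8 cm
8–10 s: ½(4 + 3)(2) = 7 cm
10–11 s: ½(3 + 11)(1) = 7 cm
Net displacement = 3.5 cm

3.5 cm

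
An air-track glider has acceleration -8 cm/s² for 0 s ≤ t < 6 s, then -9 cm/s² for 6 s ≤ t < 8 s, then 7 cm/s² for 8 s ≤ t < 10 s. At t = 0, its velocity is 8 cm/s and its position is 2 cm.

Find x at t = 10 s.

On each constant-a segment, Δv = aΔt and Δx = v₀Δt + ½aΔt²; chain segment to segment.
0–6 s: v starts 8 cm/s; Δx = 8·6 + ½·-8·6² = -96 cm; v ends -40 cm/s.
6–8 s: v starts -40 cm/s; Δx = -40·2 + ½·-9·2² = -98 cm; v ends -58 cm/s.
8–10 s: v starts -58 cm/s; Δx = -58·2 + ½·7·2² = -102 cm; v ends -44 cm/s.
x(10) = 2 + Σ Δx = -294 cm.

-294 cm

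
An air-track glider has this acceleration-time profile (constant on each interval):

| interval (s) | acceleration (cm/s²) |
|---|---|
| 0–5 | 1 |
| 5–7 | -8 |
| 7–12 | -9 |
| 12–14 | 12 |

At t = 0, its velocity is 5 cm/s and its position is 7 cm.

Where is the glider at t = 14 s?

-172 cm

On each constant-a segment, Δv = aΔt and Δx = v₀Δt + ½aΔt²; chain segment to segment.
0–5 s: v starts 5 cm/s; Δx = 5·5 + ½·1·5² = 37.5 cm; v ends 10 cm/s.
5–7 s: v starts 10 cm/s; Δx = 10·2 + ½·-8·2² = 4 cm; v ends -6 cm/s.
7–12 s: v starts -6 cm/s; Δx = -6·5 + ½·-9·5² = -142.5 cm; v ends -51 cm/s.
12–14 s: v starts -51 cm/s; Δx = -51·2 + ½·12·2² = -78 cm; v ends -27 cm/s.
x(14) = 7 + Σ Δx = -172 cm.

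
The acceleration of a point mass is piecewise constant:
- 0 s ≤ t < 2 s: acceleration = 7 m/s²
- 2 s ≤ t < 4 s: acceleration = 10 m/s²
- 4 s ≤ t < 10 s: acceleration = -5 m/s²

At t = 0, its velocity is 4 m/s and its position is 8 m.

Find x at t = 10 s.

On each constant-a segment, Δv = aΔt and Δx = v₀Δt + ½aΔt²; chain segment to segment.
0–2 s: v starts 4 m/s; Δx = 4·2 + ½·7·2² = 22 m; v ends 18 m/s.
2–4 s: v starts 18 m/s; Δx = 18·2 + ½·10·2² = 56 m; v ends 38 m/s.
4–10 s: v starts 38 m/s; Δx = 38·6 + ½·-5·6² = 138 m; v ends 8 m/s.
x(10) = 8 + Σ Δx = 224 m.

224 m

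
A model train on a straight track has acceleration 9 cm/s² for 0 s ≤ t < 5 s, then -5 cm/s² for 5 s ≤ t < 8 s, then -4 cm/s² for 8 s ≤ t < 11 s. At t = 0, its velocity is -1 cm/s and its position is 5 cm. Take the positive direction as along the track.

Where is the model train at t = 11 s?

On each constant-a segment, Δv = aΔt and Δx = v₀Δt + ½aΔt²; chain segment to segment.
0–5 s: v starts -1 cm/s; Δx = -1·5 + ½·9·5² = 107.5 cm; v ends 44 cm/s.
5–8 s: v starts 44 cm/s; Δx = 44·3 + ½·-5·3² = 109.5 cm; v ends 29 cm/s.
8–11 s: v starts 29 cm/s; Δx = 29·3 + ½·-4·3² = 69 cm; v ends 17 cm/s.
x(11) = 5 + Σ Δx = 291 cm.

291 cm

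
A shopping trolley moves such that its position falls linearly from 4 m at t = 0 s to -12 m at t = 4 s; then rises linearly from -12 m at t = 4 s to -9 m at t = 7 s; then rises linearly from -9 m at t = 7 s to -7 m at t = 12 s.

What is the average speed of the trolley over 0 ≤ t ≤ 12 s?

1.75 m/s

Average speed = (total path length)/(elapsed time); on a piecewise-linear x-t graph the path length is Σ|Δx|.
0–4 s: |Δx| = |-12 − 4| = 16 m
4–7 s: |Δx| = |-9 − -12| = 3 m
7–12 s: |Δx| = |-7 − -9| = 2 m
Total path = 21 m; average speed = 21/12 = 1.75 m/s.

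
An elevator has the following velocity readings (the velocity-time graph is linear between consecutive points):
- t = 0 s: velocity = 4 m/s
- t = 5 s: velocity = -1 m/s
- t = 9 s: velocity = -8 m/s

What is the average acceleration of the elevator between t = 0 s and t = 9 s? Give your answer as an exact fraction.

Average acceleration = Δv/Δt = (-8 − 4)/(9 − 0) = -4/3 m/s².

-4/3 m/s²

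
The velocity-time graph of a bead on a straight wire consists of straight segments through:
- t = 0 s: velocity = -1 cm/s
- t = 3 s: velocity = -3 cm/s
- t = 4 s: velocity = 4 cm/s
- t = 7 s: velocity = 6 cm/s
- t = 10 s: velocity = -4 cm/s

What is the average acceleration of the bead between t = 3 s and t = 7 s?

Average acceleration = Δv/Δt = (6 − -3)/(7 − 3) = 2.25 cm/s².

2.25 cm/s²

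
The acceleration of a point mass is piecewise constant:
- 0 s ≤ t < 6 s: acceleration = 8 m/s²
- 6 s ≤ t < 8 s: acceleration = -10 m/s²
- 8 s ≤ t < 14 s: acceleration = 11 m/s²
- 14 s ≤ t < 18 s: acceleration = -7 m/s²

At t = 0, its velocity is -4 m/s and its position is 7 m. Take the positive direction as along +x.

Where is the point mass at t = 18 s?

On each constant-a segment, Δv = aΔt and Δx = v₀Δt + ½aΔt²; chain segment to segment.
0–6 s: v starts -4 m/s; Δx = -4·6 + ½·8·6² = 120 m; v ends 44 m/s.
6–8 s: v starts 44 m/s; Δx = 44·2 + ½·-10·2² = 68 m; v ends 24 m/s.
8–14 s: v starts 24 m/s; Δx = 24·6 + ½·11·6² = 342 m; v ends 90 m/s.
14–18 s: v starts 90 m/s; Δx = 90·4 + ½·-7·4² = 304 m; v ends 62 m/s.
x(18) = 7 + Σ Δx = 841 m.

841 m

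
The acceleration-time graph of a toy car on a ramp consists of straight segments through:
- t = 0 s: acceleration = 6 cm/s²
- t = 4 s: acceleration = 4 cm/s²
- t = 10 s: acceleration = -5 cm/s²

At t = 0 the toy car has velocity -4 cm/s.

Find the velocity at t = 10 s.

Δv equals the area under the a-t graph; then v = v₀ + Δv.
0–4 s: ½(6 + 4)(4) = 20 cm/s
4–10 s: ½(4 + -5)(6) = -3 cm/s
Δv = 17 cm/s, so v(10) = -4 + (17) = 13 cm/s.

13 cm/s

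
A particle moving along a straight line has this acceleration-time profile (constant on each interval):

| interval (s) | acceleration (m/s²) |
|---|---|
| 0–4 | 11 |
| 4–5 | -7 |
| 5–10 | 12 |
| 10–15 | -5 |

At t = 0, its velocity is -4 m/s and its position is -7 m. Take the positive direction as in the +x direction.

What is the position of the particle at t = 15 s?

819 m

On each constant-a segment, Δv = aΔt and Δx = v₀Δt + ½aΔt²; chain segment to segment.
0–4 s: v starts -4 m/s; Δx = -4·4 + ½·11·4² = 72 m; v ends 40 m/s.
4–5 s: v starts 40 m/s; Δx = 40·1 + ½·-7·1² = 36.5 m; v ends 33 m/s.
5–10 s: v starts 33 m/s; Δx = 33·5 + ½·12·5² = 315 m; v ends 93 m/s.
10–15 s: v starts 93 m/s; Δx = 93·5 + ½·-5·5² = 402.5 m; v ends 68 m/s.
x(15) = -7 + Σ Δx = 819 m.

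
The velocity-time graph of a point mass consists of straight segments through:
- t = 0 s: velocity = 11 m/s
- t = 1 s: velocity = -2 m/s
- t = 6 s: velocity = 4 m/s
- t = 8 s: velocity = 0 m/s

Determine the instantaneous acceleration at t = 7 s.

Acceleration is the slope of the v-t graph on 6–8 s: (0 − 4)/(8 − 6) = -2 m/s².

-2 m/s²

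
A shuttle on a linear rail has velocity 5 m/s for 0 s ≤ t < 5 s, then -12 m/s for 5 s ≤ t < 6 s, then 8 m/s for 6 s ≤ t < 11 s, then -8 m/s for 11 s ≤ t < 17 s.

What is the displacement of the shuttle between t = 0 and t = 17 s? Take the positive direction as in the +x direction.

5 m

Displacement is the signed area under the v-t curve.
0–5 s: 5 × 5 = 25 m
5–6 s: -12 × 1 = -12 m
6–11 s: 8 × 5 = 40 m
11–17 s: -8 × 6 = -48 m
Net displacement = 5 m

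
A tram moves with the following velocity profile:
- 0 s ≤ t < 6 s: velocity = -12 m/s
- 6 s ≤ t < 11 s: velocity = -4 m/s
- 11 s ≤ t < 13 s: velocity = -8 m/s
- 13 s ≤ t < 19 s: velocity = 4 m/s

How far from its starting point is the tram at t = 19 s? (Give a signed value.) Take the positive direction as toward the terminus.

Displacement is the signed area under the v-t curve.
0–6 s: -12 × 6 = -72 m
6–11 s: -4 × 5 = -20 m
11–13 s: -8 × 2 = -16 m
13–19 s: 4 × 6 = 24 m
Net displacement = -84 m

-84 m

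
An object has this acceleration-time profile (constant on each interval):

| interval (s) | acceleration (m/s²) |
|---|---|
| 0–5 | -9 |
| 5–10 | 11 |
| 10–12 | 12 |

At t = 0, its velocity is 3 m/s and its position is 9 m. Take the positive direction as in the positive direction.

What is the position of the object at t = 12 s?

-111 m

On each constant-a segment, Δv = aΔt and Δx = v₀Δt + ½aΔt²; chain segment to segment.
0–5 s: v starts 3 m/s; Δx = 3·5 + ½·-9·5² = -97.5 m; v ends -42 m/s.
5–10 s: v starts -42 m/s; Δx = -42·5 + ½·11·5² = -72.5 m; v ends 13 m/s.
10–12 s: v starts 13 m/s; Δx = 13·2 + ½·12·2² = 50 m; v ends 37 m/s.
x(12) = 9 + Σ Δx = -111 m.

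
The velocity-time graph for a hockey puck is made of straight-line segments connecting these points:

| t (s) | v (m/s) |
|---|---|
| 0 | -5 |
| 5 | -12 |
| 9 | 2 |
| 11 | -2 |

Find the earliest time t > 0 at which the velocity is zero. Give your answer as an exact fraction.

t = 59/7 s

v changes sign on 5–9 s (from -12 to 2); the graph is linear there, so v = 0 at t = 5 + (12)·(9 − 5)/(2 − -12) = 59/7 s.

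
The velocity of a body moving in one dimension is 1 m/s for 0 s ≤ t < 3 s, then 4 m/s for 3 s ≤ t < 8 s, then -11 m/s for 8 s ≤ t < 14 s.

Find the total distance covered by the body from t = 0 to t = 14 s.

Total distance travelled is ∫|v| dt — sum the magnitudes of each area piece.
0–3 s: |1| × 3 = 3 m
3–8 s: |4| × 5 = 20 m
8–14 s: |-11| × 6 = 66 m
Total distance = 89 m

89 m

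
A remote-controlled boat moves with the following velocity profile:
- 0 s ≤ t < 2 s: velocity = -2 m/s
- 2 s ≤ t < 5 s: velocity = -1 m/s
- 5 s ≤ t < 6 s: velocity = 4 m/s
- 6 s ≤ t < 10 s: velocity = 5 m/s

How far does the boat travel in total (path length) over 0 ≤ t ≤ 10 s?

Distance (not displacement) is the total path length: add the absolute areas under v-t.
0–2 s: |-2| × 2 = 4 m
2–5 s: |-1| × 3 = 3 m
5–6 s: |4| × 1 = 4 m
6–10 s: |5| × 4 = 20 m
Total distance = 31 m

31 m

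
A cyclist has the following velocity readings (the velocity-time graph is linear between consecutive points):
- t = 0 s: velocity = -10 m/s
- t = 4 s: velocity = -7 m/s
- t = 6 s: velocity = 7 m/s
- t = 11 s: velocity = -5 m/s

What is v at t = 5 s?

On 4–6 s the graph is linear from -7 to 7 m/s: v(5) = -7 + (7 − -7)·(5 − 4)/(6 − 4) = 0 m/s.

0 m/s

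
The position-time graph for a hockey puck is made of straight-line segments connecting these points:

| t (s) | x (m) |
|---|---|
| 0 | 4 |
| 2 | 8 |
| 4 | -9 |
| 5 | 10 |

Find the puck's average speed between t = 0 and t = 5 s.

Average speed = (total path length)/(elapsed time); on a piecewise-linear x-t graph the path length is Σ|Δx|.
0–2 s: |Δx| = |8 − 4| = 4 m
2–4 s: |Δx| = |-9 − 8| = 17 m
4–5 s: |Δx| = |10 − -9| = 19 m
Total path = 40 m; average speed = 40/5 = 8 m/s.

8 m/s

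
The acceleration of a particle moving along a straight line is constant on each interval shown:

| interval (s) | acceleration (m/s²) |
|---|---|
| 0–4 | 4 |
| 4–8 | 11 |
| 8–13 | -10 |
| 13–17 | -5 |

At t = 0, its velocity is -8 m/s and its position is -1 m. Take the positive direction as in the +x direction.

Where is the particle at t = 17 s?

On each constant-a segment, Δv = aΔt and Δx = v₀Δt + ½aΔt²; chain segment to segment.
0–4 s: v starts -8 m/s; Δx = -8·4 + ½·4·4² = 0 m; v ends 8 m/s.
4–8 s: v starts 8 m/s; Δx = 8·4 + ½·11·4² = 120 m; v ends 52 m/s.
8–13 s: v starts 52 m/s; Δx = 52·5 + ½·-10·5² = 135 m; v ends 2 m/s.
13–17 s: v starts 2 m/s; Δx = 2·4 + ½·-5·4² = -32 m; v ends -18 m/s.
x(17) = -1 + Σ Δx = 222 m.

222 m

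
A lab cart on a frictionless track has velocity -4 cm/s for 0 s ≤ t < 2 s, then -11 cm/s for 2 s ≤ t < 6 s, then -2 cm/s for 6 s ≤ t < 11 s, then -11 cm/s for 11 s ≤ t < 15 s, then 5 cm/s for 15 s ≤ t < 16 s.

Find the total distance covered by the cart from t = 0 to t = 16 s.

111 cm

Total distance travelled is ∫|v| dt — sum the magnitudes of each area piece.
0–2 s: |-4| × 2 = 8 cm
2–6 s: |-11| × 4 = 44 cm
6–11 s: |-2| × 5 = 10 cm
11–15 s: |-11| × 4 = 44 cm
15–16 s: |5| × 1 = 5 cm
Total distance = 111 cm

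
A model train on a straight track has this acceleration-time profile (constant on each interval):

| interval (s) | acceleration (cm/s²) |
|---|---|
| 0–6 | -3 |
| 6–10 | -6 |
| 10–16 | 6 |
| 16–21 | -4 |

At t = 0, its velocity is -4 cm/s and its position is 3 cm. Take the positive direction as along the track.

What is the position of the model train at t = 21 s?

-479 cm

On each constant-a segment, Δv = aΔt and Δx = v₀Δt + ½aΔt²; chain segment to segment.
0–6 s: v starts -4 cm/s; Δx = -4·6 + ½·-3·6² = -78 cm; v ends -22 cm/s.
6–10 s: v starts -22 cm/s; Δx = -22·4 + ½·-6·4² = -136 cm; v ends -46 cm/s.
10–16 s: v starts -46 cm/s; Δx = -46·6 + ½·6·6² = -168 cm; v ends -10 cm/s.
16–21 s: v starts -10 cm/s; Δx = -10·5 + ½·-4·5² = -100 cm; v ends -30 cm/s.
x(21) = 3 + Σ Δx = -479 cm.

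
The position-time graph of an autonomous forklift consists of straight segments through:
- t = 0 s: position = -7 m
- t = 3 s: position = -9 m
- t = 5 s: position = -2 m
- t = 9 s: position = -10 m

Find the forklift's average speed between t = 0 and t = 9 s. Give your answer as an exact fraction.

17/9 m/s

Average speed = (total path length)/(elapsed time); on a piecewise-linear x-t graph the path length is Σ|Δx|.
0–3 s: |Δx| = |-9 − -7| = 2 m
3–5 s: |Δx| = |-2 − -9| = 7 m
5–9 s: |Δx| = |-10 − -2| = 8 m
Total path = 17 m; average speed = 17/9 = 17/9 m/s.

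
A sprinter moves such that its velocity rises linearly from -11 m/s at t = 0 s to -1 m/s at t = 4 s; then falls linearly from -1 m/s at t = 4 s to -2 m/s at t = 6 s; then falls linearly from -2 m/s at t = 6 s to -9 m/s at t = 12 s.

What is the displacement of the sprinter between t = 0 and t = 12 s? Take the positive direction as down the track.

Displacement is the signed area under the v-t curve.
0–4 s: ½(-11 + -1)(4) = -24 m
4–6 s: ½(-1 + -2)(2) = -3 m
6–12 s: ½(-2 + -9)(6) = -33 m
Net displacement = -60 m

-60 m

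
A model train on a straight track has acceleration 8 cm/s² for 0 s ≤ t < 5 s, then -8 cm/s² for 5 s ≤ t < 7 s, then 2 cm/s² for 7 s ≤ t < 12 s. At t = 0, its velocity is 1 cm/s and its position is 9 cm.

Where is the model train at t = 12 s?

On each constant-a segment, Δv = aΔt and Δx = v₀Δt + ½aΔt²; chain segment to segment.
0–5 s: v starts 1 cm/s; Δx = 1·5 + ½·8·5² = 105 cm; v ends 41 cm/s.
5–7 s: v starts 41 cm/s; Δx = 41·2 + ½·-8·2² = 66 cm; v ends 25 cm/s.
7–12 s: v starts 25 cm/s; Δx = 25·5 + ½·2·5² = 150 cm; v ends 35 cm/s.
x(12) = 9 + Σ Δx = 330 cm.

330 cm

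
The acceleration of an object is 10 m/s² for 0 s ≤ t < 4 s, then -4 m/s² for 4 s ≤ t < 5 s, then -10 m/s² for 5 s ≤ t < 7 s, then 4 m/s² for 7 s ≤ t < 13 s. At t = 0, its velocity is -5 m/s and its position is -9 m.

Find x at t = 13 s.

On each constant-a segment, Δv = aΔt and Δx = v₀Δt + ½aΔt²; chain segment to segment.
0–4 s: v starts -5 m/s; Δx = -5·4 + ½·10·4² = 60 m; v ends 35 m/s.
4–5 s: v starts 35 m/s; Δx = 35·1 + ½·-4·1² = 33 m; v ends 31 m/s.
5–7 s: v starts 31 m/s; Δx = 31·2 + ½·-10·2² = 42 m; v ends 11 m/s.
7–13 s: v starts 11 m/s; Δx = 11·6 + ½·4·6² = 138 m; v ends 35 m/s.
x(13) = -9 + Σ Δx = 264 m.

264 m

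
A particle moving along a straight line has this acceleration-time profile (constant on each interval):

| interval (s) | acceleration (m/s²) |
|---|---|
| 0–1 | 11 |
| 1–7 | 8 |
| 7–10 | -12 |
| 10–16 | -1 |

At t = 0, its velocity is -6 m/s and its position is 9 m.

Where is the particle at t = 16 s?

On each constant-a segment, Δv = aΔt and Δx = v₀Δt + ½aΔt²; chain segment to segment.
0–1 s: v starts -6 m/s; Δx = -6·1 + ½·11·1² = -0.5 m; v ends 5 m/s.
1–7 s: v starts 5 m/s; Δx = 5·6 + ½·8·6² = 174 m; v ends 53 m/s.
7–10 s: v starts 53 m/s; Δx = 53·3 + ½·-12·3² = 105 m; v ends 17 m/s.
10–16 s: v starts 17 m/s; Δx = 17·6 + ½·-1·6² = 84 m; v ends 11 m/s.
x(16) = 9 + Σ Δx = 371.5 m.

371.5 m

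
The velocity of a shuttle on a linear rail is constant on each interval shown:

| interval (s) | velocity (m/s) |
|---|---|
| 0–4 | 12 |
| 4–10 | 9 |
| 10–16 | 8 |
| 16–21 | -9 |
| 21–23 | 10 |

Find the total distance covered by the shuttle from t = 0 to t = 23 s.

215 m

Distance (not displacement) is the total path length: add the absolute areas under v-t.
0–4 s: |12| × 4 = 48 m
4–10 s: |9| × 6 = 54 m
10–16 s: |8| × 6 = 48 m
16–21 s: |-9| × 5 = 45 m
21–23 s: |10| × 2 = 20 m
Total distance = 215 m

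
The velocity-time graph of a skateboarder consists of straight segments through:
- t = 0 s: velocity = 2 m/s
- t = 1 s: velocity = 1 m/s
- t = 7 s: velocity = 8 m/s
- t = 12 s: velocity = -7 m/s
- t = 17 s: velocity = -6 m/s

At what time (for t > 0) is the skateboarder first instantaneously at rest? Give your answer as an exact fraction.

t = 29/3 s

v changes sign on 7–12 s (from 8 to -7); the graph is linear there, so v = 0 at t = 7 + (-8)·(12 − 7)/(-7 − 8) = 29/3 s.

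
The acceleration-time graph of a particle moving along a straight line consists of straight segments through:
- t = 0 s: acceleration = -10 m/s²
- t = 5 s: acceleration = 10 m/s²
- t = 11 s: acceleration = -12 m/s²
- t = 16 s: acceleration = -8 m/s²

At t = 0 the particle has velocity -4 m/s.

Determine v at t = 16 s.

-60 m/s

Δv equals the area under the a-t graph; then v = v₀ + Δv.
0–5 s: ½(-10 + 10)(5) = 0 m/s
5–11 s: ½(10 + -12)(6) = -6 m/s
11–16 s: ½(-12 + -8)(5) = -50 m/s
Δv = -56 m/s, so v(16) = -4 + (-56) = -60 m/s.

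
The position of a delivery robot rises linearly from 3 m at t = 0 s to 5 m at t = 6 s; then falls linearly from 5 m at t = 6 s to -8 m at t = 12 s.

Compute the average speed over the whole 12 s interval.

1.25 m/s

Average speed = (total path length)/(elapsed time); on a piecewise-linear x-t graph the path length is Σ|Δx|.
0–6 s: |Δx| = |5 − 3| = 2 m
6–12 s: |Δx| = |-8 − 5| = 13 m
Total path = 15 m; average speed = 15/12 = 1.25 m/s.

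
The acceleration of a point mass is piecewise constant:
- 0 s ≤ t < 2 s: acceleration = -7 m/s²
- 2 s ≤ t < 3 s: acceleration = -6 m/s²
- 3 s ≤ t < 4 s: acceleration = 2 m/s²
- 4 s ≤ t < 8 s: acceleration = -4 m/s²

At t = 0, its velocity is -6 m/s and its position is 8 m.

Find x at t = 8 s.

On each constant-a segment, Δv = aΔt and Δx = v₀Δt + ½aΔt²; chain segment to segment.
0–2 s: v starts -6 m/s; Δx = -6·2 + ½·-7·2² = -26 m; v ends -20 m/s.
2–3 s: v starts -20 m/s; Δx = -20·1 + ½·-6·1² = -23 m; v ends -26 m/s.
3–4 s: v starts -26 m/s; Δx = -26·1 + ½·2·1² = -25 m; v ends -24 m/s.
4–8 s: v starts -24 m/s; Δx = -24·4 + ½·-4·4² = -128 m; v ends -40 m/s.
x(8) = 8 + Σ Δx = -194 m.

-194 m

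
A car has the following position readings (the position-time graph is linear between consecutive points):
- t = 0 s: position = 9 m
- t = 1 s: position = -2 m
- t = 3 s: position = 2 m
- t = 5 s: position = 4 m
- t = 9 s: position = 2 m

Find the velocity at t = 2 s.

2 m/s

Velocity is the slope of the x-t graph on 1–3 s: (2 − -2)/(3 − 1) = 2 m/s.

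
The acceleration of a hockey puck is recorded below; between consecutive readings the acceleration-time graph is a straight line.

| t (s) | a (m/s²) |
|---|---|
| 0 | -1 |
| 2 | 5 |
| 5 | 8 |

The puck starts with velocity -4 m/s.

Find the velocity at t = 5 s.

Δv equals the area under the a-t graph; then v = v₀ + Δv.
0–2 s: ½(-1 + 5)(2) = 4 m/s
2–5 s: ½(5 + 8)(3) = 19.5 m/s
Δv = 23.5 m/s, so v(5) = -4 + (23.5) = 19.5 m/s.

19.5 m/s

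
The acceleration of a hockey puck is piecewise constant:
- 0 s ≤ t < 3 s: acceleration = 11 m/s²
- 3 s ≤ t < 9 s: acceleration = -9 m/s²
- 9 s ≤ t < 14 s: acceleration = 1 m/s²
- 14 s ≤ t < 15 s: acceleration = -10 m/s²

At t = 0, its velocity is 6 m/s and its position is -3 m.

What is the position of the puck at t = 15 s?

59 m

On each constant-a segment, Δv = aΔt and Δx = v₀Δt + ½aΔt²; chain segment to segment.
0–3 s: v starts 6 m/s; Δx = 6·3 + ½·11·3² = 67.5 m; v ends 39 m/s.
3–9 s: v starts 39 m/s; Δx = 39·6 + ½·-9·6² = 72 m; v ends -15 m/s.
9–14 s: v starts -15 m/s; Δx = -15·5 + ½·1·5² = -62.5 m; v ends -10 m/s.
14–15 s: v starts -10 m/s; Δx = -10·1 + ½·-10·1² = -15 m; v ends -20 m/s.
x(15) = -3 + Σ Δx = 59 m.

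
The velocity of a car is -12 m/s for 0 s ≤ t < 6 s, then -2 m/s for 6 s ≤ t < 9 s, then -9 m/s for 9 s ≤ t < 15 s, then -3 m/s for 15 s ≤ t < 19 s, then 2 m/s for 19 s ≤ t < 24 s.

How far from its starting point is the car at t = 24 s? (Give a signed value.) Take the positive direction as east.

Displacement is the signed area under the v-t curve.
0–6 s: -12 × 6 = -72 m
6–9 s: -2 × 3 = -6 m
9–15 s: -9 × 6 = -54 m
15–19 s: -3 × 4 = -12 m
19–24 s: 2 × 5 = 10 m
Net displacement = -134 m

-134 m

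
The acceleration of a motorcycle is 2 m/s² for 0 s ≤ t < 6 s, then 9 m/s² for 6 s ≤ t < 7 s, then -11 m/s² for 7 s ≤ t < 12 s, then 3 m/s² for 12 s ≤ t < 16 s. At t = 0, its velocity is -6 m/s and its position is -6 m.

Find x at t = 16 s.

-194 m

On each constant-a segment, Δv = aΔt and Δx = v₀Δt + ½aΔt²; chain segment to segment.
0–6 s: v starts -6 m/s; Δx = -6·6 + ½·2·6² = 0 m; v ends 6 m/s.
6–7 s: v starts 6 m/s; Δx = 6·1 + ½·9·1² = 10.5 m; v ends 15 m/s.
7–12 s: v starts 15 m/s; Δx = 15·5 + ½·-11·5² = -62.5 m; v ends -40 m/s.
12–16 s: v starts -40 m/s; Δx = -40·4 + ½·3·4² = -136 m; v ends -28 m/s.
x(16) = -6 + Σ Δx = -194 m.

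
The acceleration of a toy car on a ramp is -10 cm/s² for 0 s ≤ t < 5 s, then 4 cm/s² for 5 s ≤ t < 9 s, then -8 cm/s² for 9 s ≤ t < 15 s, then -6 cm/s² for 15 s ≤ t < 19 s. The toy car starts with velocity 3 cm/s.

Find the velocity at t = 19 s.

Δv equals the area under the a-t graph; then v = v₀ + Δv.
0–5 s: -10 × 5 = -50 cm/s
5–9 s: 4 × 4 = 16 cm/s
9–15 s: -8 × 6 = -48 cm/s
15–19 s: -6 × 4 = -24 cm/s
Δv = -106 cm/s, so v(19) = 3 + (-106) = -103 cm/s.

-103 cm/s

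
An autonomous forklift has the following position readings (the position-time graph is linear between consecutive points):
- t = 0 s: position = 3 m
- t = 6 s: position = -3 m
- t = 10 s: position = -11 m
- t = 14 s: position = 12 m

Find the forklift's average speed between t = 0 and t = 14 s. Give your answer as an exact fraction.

Average speed = (total path length)/(elapsed time); on a piecewise-linear x-t graph the path length is Σ|Δx|.
0–6 s: |Δx| = |-3 − 3| = 6 m
6–10 s: |Δx| = |-11 − -3| = 8 m
10–14 s: |Δx| = |12 − -11| = 23 m
Total path = 37 m; average speed = 37/14 = 37/14 m/s.

37/14 m/s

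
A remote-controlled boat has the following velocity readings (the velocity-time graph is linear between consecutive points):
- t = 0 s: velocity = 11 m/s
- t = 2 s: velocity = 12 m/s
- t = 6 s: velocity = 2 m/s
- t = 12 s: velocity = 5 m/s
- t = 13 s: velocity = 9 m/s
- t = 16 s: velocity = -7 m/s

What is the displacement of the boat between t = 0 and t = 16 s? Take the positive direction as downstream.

82 m

Net displacement equals the area under the velocity-time graph (areas below the axis count negative).
0–2 s: ½(11 + 12)(2) = 23 m
2–6 s: ½(12 + 2)(4) = 28 m
6–12 s: ½(2 + 5)(6) = 21 m
12–13 s: ½(5 + 9)(1) = 7 m
13–16 s: ½(9 + -7)(3) = 3 m
Net displacement = 82 m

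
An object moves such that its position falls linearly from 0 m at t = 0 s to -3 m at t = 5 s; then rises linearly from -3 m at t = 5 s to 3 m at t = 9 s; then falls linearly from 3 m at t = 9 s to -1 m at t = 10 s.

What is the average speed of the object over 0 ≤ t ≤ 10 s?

Average speed = (total path length)/(elapsed time); on a piecewise-linear x-t graph the path length is Σ|Δx|.
0–5 s: |Δx| = |-3 − 0| = 3 m
5–9 s: |Δx| = |3 − -3| = 6 m
9–10 s: |Δx| = |-1 − 3| = 4 m
Total path = 13 m; average speed = 13/10 = 1.3 m/s.

1.3 m/s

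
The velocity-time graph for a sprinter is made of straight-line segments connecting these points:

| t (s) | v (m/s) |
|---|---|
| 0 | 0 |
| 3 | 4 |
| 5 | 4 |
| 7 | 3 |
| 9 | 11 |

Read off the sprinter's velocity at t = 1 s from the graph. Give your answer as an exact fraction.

4/3 m/s

On 0–3 s the graph is linear from 0 to 4 m/s: v(1) = 0 + (4 − 0)·(1 − 0)/(3 − 0) = 4/3 m/s.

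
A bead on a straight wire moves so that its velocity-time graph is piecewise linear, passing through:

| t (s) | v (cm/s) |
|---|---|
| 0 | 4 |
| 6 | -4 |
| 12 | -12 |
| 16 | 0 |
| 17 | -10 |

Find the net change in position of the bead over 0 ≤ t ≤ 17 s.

Net displacement equals the area under the velocity-time graph (areas below the axis count negative).
0–6 s: ½(4 + -4)(6) = 0 cm
6–12 s: ½(-4 + -12)(6) = -48 cm
12–16 s: ½(-12 + 0)(4) = -24 cm
16–17 s: ½(0 + -10)(1) = -5 cm
Net displacement = -77 cm

-77 cm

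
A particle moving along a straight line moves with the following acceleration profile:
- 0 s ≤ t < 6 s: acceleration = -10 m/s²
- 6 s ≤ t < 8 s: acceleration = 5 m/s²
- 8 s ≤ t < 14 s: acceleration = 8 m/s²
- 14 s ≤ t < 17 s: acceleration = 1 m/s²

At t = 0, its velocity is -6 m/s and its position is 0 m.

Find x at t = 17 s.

-549.5 m

On each constant-a segment, Δv = aΔt and Δx = v₀Δt + ½aΔt²; chain segment to segment.
0–6 s: v starts -6 m/s; Δx = -6·6 + ½·-10·6² = -216 m; v ends -66 m/s.
6–8 s: v starts -66 m/s; Δx = -66·2 + ½·5·2² = -122 m; v ends -56 m/s.
8–14 s: v starts -56 m/s; Δx = -56·6 + ½·8·6² = -192 m; v ends -8 m/s.
14–17 s: v starts -8 m/s; Δx = -8·3 + ½·1·3² = -19.5 m; v ends -5 m/s.
x(17) = 0 + Σ Δx = -549.5 m.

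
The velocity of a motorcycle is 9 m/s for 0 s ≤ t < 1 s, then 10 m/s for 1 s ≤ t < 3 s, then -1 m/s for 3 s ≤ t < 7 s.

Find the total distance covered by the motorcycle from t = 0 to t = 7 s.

33 m

Total distance travelled is ∫|v| dt — sum the magnitudes of each area piece.
0–1 s: |9| × 1 = 9 m
1–3 s: |10| × 2 = 20 m
3–7 s: |-1| × 4 = 4 m
Total distance = 33 m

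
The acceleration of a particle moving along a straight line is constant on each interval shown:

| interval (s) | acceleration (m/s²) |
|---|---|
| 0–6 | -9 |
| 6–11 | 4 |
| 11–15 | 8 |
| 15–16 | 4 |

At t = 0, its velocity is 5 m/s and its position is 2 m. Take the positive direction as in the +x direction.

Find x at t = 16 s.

On each constant-a segment, Δv = aΔt and Δx = v₀Δt + ½aΔt²; chain segment to segment.
0–6 s: v starts 5 m/s; Δx = 5·6 + ½·-9·6² = -132 m; v ends -49 m/s.
6–11 s: v starts -49 m/s; Δx = -49·5 + ½·4·5² = -195 m; v ends -29 m/s.
11–15 s: v starts -29 m/s; Δx = -29·4 + ½·8·4² = -52 m; v ends 3 m/s.
15–16 s: v starts 3 m/s; Δx = 3·1 + ½·4·1² = 5 m; v ends 7 m/s.
x(16) = 2 + Σ Δx = -372 m.

-372 m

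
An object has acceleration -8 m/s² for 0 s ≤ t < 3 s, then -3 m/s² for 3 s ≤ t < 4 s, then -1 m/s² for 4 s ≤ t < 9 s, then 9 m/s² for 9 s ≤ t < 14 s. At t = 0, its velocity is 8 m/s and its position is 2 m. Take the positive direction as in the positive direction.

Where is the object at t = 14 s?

-142.5 m

On each constant-a segment, Δv = aΔt and Δx = v₀Δt + ½aΔt²; chain segment to segment.
0–3 s: v starts 8 m/s; Δx = 8·3 + ½·-8·3² = -12 m; v ends -16 m/s.
3–4 s: v starts -16 m/s; Δx = -16·1 + ½·-3·1² = -17.5 m; v ends -19 m/s.
4–9 s: v starts -19 m/s; Δx = -19·5 + ½·-1·5² = -107.5 m; v ends -24 m/s.
9–14 s: v starts -24 m/s; Δx = -24·5 + ½·9·5² = -7.5 m; v ends 21 m/s.
x(14) = 2 + Σ Δx = -142.5 m.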